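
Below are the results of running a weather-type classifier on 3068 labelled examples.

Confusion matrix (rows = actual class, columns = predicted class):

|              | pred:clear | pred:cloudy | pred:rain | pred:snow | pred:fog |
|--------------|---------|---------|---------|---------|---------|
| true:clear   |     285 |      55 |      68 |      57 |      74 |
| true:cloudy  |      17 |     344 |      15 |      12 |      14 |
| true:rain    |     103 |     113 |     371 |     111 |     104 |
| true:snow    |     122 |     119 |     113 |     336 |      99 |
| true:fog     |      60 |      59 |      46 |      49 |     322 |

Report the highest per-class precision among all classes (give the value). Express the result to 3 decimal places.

0.605

Per-class precision (TP/(TP+FP)):
  clear: TP=285, FP=17+103+122+60=302 → 285/587 = 0.4855
  cloudy: TP=344, FP=55+113+119+59=346 → 344/690 = 0.4986
  rain: TP=371, FP=68+15+113+46=242 → 371/613 = 0.6052
  snow: TP=336, FP=57+12+111+49=229 → 336/565 = 0.5947
  fog: TP=322, FP=74+14+104+99=291 → 322/613 = 0.5253
Highest is class 'rain' with precision = 0.605.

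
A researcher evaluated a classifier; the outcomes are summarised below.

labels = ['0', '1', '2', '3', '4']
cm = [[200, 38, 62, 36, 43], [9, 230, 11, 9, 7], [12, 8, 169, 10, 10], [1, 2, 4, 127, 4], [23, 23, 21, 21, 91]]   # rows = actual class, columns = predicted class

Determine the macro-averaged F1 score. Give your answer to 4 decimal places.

0.6904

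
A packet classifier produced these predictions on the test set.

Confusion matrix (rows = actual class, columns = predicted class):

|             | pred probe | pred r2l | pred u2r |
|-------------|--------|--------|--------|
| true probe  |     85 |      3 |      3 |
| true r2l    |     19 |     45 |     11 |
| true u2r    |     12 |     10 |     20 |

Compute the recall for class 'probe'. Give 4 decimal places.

recall = TP/(TP+FN).
probe: TP=85, FN=3+3=6 → 85/91 = 0.93407

0.9341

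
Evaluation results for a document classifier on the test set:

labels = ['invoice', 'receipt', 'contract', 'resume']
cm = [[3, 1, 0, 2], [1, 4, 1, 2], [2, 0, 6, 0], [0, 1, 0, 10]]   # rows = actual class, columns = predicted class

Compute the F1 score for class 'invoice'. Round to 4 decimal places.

0.5000

Take TP from the diagonal, FP from the rest of the 'invoice' prediction marginal, FN from the rest of the 'invoice' actual marginal.
F1 score = 2·TP/(2·TP+FP+FN).
invoice: TP=3, FP=1+2+0=3, FN=1+0+2=3 → 6/12 = 0.50000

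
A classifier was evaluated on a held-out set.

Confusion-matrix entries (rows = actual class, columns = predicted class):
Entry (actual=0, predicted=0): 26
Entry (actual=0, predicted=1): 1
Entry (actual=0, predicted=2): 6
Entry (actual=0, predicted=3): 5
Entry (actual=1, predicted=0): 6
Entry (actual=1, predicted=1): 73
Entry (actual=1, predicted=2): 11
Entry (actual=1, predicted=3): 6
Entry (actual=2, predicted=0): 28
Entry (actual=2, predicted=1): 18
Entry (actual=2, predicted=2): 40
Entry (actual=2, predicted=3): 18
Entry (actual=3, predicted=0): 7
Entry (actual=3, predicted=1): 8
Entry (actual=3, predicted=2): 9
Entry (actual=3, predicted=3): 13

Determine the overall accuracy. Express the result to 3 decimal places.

Accuracy = trace / total = (26+73+40+13=152) / 275 = 152/275 = 0.553

0.553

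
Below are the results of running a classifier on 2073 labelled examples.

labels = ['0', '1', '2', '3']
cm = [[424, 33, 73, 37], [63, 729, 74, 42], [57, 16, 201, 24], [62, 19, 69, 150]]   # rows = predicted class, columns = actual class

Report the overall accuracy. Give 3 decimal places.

0.726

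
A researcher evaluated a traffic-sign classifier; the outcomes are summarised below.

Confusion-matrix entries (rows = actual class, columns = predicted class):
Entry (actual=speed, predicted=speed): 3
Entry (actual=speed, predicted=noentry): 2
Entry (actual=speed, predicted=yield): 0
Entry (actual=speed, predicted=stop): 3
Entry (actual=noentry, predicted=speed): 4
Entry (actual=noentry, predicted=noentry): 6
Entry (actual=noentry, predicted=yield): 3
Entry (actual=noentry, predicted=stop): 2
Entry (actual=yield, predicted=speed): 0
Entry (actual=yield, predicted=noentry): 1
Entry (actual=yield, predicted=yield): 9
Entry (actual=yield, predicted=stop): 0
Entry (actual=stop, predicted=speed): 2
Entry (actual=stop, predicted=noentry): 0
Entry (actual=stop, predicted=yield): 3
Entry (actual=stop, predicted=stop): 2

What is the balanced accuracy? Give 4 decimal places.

0.4902

Balanced accuracy = mean of per-class recall.
  speed: recall = 3/8 = 0.37500
  noentry: recall = 6/15 = 0.40000
  yield: recall = 9/10 = 0.90000
  stop: recall = 2/7 = 0.28571
Mean = (0.37500 + 0.40000 + 0.90000 + 0.28571) / 4 = 0.4902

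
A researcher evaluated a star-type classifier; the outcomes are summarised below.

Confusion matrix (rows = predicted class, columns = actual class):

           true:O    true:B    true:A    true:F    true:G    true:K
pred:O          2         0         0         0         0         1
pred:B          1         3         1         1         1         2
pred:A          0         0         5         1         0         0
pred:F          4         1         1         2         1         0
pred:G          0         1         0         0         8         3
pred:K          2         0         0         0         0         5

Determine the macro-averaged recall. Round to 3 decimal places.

0.549

Per-class recall (TP/(TP+FN)):
  O: TP=2, FN=1+0+4+0+2=7 → 2/9 = 0.2222
  B: TP=3, FN=0+0+1+1+0=2 → 3/5 = 0.6000
  A: TP=5, FN=0+1+1+0+0=2 → 5/7 = 0.7143
  F: TP=2, FN=0+1+1+0+0=2 → 2/4 = 0.5000
  G: TP=8, FN=0+1+0+1+0=2 → 8/10 = 0.8000
  K: TP=5, FN=1+2+0+0+3=6 → 5/11 = 0.4545
Macro-recall = mean = (0.2222 + 0.6000 + 0.7143 + 0.5000 + 0.8000 + 0.4545) / 6 = 0.549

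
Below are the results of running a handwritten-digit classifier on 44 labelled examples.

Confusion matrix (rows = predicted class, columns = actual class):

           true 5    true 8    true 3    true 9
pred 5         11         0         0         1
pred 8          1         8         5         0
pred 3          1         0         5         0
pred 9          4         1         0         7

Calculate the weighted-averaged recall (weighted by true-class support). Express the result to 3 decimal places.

Per-class recall (TP/(TP+FN)):
  5: TP=11, FN=1+1+4=6 → 11/17 = 0.6471
  8: TP=8, FN=0+0+1=1 → 8/9 = 0.8889
  3: TP=5, FN=0+5+0=5 → 5/10 = 0.5000
  9: TP=7, FN=1+0+0=1 → 7/8 = 0.8750
Weighted-recall = Σ (supportᵢ/N)·recallᵢ with N=44: (17/44)·0.6471 + (9/44)·0.8889 + (10/44)·0.5000 + (8/44)·0.8750 = 0.705

0.705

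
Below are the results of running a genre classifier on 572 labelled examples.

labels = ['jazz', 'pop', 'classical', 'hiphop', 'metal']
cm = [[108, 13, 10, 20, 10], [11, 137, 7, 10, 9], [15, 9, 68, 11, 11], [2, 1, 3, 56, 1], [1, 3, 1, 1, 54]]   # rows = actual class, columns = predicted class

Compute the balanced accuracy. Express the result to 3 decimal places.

0.769

Balanced accuracy = mean of per-class recall.
  jazz: recall = 108/161 = 0.6708
  pop: recall = 137/174 = 0.7874
  classical: recall = 68/114 = 0.5965
  hiphop: recall = 56/63 = 0.8889
  metal: recall = 54/60 = 0.9000
Mean = (0.6708 + 0.7874 + 0.5965 + 0.8889 + 0.9000) / 5 = 0.769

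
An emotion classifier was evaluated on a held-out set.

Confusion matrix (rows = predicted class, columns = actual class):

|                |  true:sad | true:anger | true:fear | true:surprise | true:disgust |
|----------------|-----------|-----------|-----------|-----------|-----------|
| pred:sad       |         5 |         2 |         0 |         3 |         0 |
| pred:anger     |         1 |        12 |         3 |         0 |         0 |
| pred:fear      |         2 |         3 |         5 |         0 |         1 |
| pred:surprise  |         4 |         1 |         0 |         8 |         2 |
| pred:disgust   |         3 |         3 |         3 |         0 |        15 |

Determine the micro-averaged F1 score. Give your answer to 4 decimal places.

Micro-averaging pools counts across classes: ΣTP=45, ΣFP=31, ΣFN=31.
Micro-F1 score = 2·TP/(2·TP+FP+FN) on pooled counts = 0.5921 (equals overall accuracy in single-label multiclass).

0.5921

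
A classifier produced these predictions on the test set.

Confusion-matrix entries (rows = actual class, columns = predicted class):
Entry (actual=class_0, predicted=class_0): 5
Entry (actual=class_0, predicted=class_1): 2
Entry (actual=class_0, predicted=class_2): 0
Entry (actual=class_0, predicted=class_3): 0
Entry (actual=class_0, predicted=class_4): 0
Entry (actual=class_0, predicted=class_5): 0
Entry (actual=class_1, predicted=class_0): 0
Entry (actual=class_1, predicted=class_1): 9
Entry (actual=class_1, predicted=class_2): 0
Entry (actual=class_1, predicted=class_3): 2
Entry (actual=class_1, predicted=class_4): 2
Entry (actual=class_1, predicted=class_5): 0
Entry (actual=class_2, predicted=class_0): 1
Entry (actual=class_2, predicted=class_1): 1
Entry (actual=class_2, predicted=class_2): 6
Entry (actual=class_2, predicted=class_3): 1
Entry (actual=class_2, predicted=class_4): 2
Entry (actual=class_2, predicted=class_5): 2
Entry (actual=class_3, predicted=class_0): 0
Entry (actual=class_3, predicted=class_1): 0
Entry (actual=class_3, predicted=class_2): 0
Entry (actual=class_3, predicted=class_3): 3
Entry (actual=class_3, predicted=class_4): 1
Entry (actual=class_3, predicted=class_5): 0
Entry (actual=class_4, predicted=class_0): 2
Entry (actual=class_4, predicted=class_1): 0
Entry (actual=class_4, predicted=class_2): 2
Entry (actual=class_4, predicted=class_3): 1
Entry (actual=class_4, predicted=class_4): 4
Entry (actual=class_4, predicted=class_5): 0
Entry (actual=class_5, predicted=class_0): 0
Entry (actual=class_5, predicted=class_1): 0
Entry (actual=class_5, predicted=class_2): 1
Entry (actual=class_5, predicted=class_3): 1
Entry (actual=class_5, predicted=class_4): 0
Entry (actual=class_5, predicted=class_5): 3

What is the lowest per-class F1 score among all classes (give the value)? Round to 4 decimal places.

0.4444

Per-class F1 score (2·TP/(2·TP+FP+FN)):
  class_0: TP=5, FP=0+1+0+2+0=3, FN=2+0+0+0+0=2 → 10/15 = 0.66667
  class_1: TP=9, FP=2+1+0+0+0=3, FN=0+0+2+2+0=4 → 18/25 = 0.72000
  class_2: TP=6, FP=0+0+0+2+1=3, FN=1+1+1+2+2=7 → 12/22 = 0.54545
  class_3: TP=3, FP=0+2+1+1+1=5, FN=0+0+0+1+0=1 → 6/12 = 0.50000
  class_4: TP=4, FP=0+2+2+1+0=5, FN=2+0+2+1+0=5 → 8/18 = 0.44444
  class_5: TP=3, FP=0+0+2+0+0=2, FN=0+0+1+1+0=2 → 6/10 = 0.60000
Lowest is class 'class_4' with F1 score = 0.4444.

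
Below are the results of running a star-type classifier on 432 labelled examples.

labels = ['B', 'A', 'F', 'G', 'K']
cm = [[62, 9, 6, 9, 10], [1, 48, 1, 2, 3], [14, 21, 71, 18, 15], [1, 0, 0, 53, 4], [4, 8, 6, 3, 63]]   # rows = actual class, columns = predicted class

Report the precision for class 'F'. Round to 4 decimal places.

0.8452

precision = TP/(TP+FP).
F: TP=71, FP=6+1+0+6=13 → 71/84 = 0.84524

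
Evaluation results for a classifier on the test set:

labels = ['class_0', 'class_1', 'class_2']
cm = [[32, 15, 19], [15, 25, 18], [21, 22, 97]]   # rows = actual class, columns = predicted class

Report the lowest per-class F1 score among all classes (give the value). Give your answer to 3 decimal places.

0.417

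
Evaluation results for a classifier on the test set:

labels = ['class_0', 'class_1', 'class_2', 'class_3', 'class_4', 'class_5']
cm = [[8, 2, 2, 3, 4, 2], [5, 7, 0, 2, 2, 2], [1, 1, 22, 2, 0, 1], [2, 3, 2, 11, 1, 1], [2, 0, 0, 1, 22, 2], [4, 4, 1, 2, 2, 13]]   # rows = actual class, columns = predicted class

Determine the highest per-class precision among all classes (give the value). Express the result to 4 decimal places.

Per-class precision (TP/(TP+FP)):
  class_0: TP=8, FP=5+1+2+2+4=14 → 8/22 = 0.36364
  class_1: TP=7, FP=2+1+3+0+4=10 → 7/17 = 0.41176
  class_2: TP=22, FP=2+0+2+0+1=5 → 22/27 = 0.81481
  class_3: TP=11, FP=3+2+2+1+2=10 → 11/21 = 0.52381
  class_4: TP=22, FP=4+2+0+1+2=9 → 22/31 = 0.70968
  class_5: TP=13, FP=2+2+1+1+2=8 → 13/21 = 0.61905
Highest is class 'class_2' with precision = 0.8148.

0.8148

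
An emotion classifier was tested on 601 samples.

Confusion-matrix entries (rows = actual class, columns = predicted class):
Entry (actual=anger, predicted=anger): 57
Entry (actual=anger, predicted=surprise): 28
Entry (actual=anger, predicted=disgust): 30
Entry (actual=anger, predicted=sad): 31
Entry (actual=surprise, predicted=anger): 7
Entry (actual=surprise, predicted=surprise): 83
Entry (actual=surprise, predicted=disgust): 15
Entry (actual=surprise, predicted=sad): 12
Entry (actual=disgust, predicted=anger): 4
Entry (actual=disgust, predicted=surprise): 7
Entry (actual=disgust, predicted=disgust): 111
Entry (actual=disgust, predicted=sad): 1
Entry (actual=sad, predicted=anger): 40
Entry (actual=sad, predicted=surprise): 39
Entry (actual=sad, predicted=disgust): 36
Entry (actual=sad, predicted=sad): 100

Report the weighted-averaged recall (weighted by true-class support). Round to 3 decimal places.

0.584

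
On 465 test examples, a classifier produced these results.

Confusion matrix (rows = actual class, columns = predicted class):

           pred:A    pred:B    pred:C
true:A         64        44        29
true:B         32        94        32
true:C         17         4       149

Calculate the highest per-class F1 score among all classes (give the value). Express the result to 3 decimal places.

Per-class F1 score (2·TP/(2·TP+FP+FN)):
  A: TP=64, FP=32+17=49, FN=44+29=73 → 128/250 = 0.5120
  B: TP=94, FP=44+4=48, FN=32+32=64 → 188/300 = 0.6267
  C: TP=149, FP=29+32=61, FN=17+4=21 → 298/380 = 0.7842
Highest is class 'C' with F1 score = 0.784.

0.784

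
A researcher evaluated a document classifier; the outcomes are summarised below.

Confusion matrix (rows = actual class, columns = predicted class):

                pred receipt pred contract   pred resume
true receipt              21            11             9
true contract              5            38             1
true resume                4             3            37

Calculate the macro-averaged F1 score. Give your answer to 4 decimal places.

0.7321

Per-class F1 score (2·TP/(2·TP+FP+FN)):
  receipt: TP=21, FP=5+4=9, FN=11+9=20 → 42/71 = 0.59155
  contract: TP=38, FP=11+3=14, FN=5+1=6 → 76/96 = 0.79167
  resume: TP=37, FP=9+1=10, FN=4+3=7 → 74/91 = 0.81319
Macro-F1 score = mean = (0.59155 + 0.79167 + 0.81319) / 3 = 0.7321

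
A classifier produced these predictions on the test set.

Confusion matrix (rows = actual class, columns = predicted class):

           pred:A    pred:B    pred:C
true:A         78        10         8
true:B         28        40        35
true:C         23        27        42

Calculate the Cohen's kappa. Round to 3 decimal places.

Observed agreement pₒ = trace/N = 160/291 = 0.5498
Expected agreement pₑ = Σ (rowᵢ·colᵢ)/N² = (96·129 + 103·77 + 92·85)/291² = 0.3322
κ = (pₒ − pₑ)/(1 − pₑ) = (0.5498 − 0.3322)/(1 − 0.3322) = 0.326

0.326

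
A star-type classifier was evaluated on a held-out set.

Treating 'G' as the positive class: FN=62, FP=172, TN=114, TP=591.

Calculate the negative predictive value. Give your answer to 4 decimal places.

NPV = TN/(TN+FN) = 114/(114+62) = 0.6477

0.6477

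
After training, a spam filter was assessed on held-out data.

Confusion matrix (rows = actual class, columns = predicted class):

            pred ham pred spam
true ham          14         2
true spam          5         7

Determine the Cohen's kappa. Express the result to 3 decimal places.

0.473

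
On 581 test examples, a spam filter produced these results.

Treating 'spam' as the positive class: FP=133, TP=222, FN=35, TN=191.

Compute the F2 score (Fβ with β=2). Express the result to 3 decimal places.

0.803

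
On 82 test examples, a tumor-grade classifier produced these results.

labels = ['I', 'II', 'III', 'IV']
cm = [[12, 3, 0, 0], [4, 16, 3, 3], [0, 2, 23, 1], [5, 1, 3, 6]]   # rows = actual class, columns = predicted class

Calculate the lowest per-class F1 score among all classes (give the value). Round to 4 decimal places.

0.4800

Per-class F1 score (2·TP/(2·TP+FP+FN)):
  I: TP=12, FP=4+0+5=9, FN=3+0+0=3 → 24/36 = 0.66667
  II: TP=16, FP=3+2+1=6, FN=4+3+3=10 → 32/48 = 0.66667
  III: TP=23, FP=0+3+3=6, FN=0+2+1=3 → 46/55 = 0.83636
  IV: TP=6, FP=0+3+1=4, FN=5+1+3=9 → 12/25 = 0.48000
Lowest is class 'IV' with F1 score = 0.4800.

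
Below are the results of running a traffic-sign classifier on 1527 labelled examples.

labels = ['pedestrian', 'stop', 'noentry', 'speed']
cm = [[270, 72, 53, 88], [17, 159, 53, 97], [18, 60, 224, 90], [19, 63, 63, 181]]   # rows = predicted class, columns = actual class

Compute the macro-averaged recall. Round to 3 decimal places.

Per-class recall (TP/(TP+FN)):
  pedestrian: TP=270, FN=17+18+19=54 → 270/324 = 0.8333
  stop: TP=159, FN=72+60+63=195 → 159/354 = 0.4492
  noentry: TP=224, FN=53+53+63=169 → 224/393 = 0.5700
  speed: TP=181, FN=88+97+90=275 → 181/456 = 0.3969
Macro-recall = mean = (0.8333 + 0.4492 + 0.5700 + 0.3969) / 4 = 0.562

0.562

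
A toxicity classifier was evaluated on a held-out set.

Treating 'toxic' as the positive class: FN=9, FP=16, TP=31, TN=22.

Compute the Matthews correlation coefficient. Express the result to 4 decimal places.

MCC = (TP·TN − FP·FN) / √((TP+FP)(TP+FN)(TN+FP)(TN+FN))
Numerator = 31·22 − 16·9 = 538
Denominator = √(47·40·38·31) = √2214640 = 1488.1667
MCC = 538 / 1488.1667 = 0.3615

0.3615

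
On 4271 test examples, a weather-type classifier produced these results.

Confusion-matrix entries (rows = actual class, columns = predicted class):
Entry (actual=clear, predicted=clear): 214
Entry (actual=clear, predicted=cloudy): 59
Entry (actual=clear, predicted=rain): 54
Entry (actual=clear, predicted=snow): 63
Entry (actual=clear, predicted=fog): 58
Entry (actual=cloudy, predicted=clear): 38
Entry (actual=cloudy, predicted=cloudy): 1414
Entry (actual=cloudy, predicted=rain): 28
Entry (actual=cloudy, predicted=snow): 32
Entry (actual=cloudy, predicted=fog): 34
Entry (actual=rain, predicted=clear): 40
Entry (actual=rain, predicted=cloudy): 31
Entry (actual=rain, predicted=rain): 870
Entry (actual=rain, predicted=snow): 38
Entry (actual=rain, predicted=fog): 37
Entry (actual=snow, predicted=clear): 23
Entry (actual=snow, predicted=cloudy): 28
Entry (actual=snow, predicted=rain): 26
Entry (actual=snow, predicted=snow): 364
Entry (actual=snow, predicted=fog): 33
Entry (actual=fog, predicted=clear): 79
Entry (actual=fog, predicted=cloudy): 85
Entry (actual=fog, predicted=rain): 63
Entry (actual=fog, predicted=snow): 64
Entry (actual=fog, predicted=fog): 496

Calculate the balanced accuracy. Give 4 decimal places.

Balanced accuracy = mean of per-class recall.
  clear: recall = 214/448 = 0.47768
  cloudy: recall = 1414/1546 = 0.91462
  rain: recall = 870/1016 = 0.85630
  snow: recall = 364/474 = 0.76793
  fog: recall = 496/787 = 0.63024
Mean = (0.47768 + 0.91462 + 0.85630 + 0.76793 + 0.63024) / 5 = 0.7294

0.7294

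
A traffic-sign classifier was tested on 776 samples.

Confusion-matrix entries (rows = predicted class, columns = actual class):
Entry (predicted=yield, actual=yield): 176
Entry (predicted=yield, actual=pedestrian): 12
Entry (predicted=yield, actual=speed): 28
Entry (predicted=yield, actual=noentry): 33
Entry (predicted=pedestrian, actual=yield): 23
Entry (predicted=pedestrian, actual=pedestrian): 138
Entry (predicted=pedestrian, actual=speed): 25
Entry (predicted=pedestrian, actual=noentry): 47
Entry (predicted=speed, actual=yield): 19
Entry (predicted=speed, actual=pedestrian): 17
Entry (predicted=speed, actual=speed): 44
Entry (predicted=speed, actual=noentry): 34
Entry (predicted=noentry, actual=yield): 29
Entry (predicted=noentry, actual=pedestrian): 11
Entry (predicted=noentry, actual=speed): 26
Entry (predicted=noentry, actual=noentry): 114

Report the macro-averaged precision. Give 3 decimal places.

0.580

Per-class precision (TP/(TP+FP)):
  yield: TP=176, FP=12+28+33=73 → 176/249 = 0.7068
  pedestrian: TP=138, FP=23+25+47=95 → 138/233 = 0.5923
  speed: TP=44, FP=19+17+34=70 → 44/114 = 0.3860
  noentry: TP=114, FP=29+11+26=66 → 114/180 = 0.6333
Macro-precision = mean = (0.7068 + 0.5923 + 0.3860 + 0.6333) / 4 = 0.580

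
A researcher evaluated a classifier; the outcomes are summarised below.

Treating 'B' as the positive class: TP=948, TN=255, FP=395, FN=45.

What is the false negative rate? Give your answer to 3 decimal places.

0.045

FNR = FN/(FN+TP) = 45/(45+948) = 0.045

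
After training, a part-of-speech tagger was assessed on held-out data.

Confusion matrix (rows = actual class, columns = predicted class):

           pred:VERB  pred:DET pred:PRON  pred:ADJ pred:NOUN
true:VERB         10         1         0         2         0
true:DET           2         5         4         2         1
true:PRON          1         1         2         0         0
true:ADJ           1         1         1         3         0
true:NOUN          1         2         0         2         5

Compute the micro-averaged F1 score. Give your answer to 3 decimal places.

Micro-averaging pools counts across classes: ΣTP=25, ΣFP=22, ΣFN=22.
Micro-F1 score = 2·TP/(2·TP+FP+FN) on pooled counts = 0.532 (equals overall accuracy in single-label multiclass).

0.532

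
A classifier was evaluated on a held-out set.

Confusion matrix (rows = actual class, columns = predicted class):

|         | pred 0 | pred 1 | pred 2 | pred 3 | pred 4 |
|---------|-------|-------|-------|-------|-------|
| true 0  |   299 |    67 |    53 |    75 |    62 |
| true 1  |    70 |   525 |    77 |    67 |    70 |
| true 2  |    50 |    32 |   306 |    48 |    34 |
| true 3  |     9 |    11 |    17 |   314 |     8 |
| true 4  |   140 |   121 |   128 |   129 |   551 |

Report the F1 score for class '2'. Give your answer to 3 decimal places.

0.582

Take TP from the diagonal, FP from the rest of the '2' prediction marginal, FN from the rest of the '2' actual marginal.
F1 score = 2·TP/(2·TP+FP+FN).
2: TP=306, FP=53+77+17+128=275, FN=50+32+48+34=164 → 612/1051 = 0.5823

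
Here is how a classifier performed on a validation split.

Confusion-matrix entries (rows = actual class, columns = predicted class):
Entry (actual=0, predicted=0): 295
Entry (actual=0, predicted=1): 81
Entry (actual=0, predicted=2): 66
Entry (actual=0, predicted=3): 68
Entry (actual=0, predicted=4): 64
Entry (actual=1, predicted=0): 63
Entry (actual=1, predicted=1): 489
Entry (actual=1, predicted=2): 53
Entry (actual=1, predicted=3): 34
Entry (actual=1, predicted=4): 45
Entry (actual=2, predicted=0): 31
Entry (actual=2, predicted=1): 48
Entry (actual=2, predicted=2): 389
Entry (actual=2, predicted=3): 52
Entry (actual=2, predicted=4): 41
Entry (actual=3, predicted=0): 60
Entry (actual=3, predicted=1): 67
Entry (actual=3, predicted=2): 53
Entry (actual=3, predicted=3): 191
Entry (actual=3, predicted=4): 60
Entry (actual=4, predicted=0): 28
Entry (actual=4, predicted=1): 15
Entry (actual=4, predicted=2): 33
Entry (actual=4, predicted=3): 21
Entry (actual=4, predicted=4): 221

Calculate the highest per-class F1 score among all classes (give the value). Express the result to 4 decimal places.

Per-class F1 score (2·TP/(2·TP+FP+FN)):
  0: TP=295, FP=63+31+60+28=182, FN=81+66+68+64=279 → 590/1051 = 0.56137
  1: TP=489, FP=81+48+67+15=211, FN=63+53+34+45=195 → 978/1384 = 0.70665
  2: TP=389, FP=66+53+53+33=205, FN=31+48+52+41=172 → 778/1155 = 0.67359
  3: TP=191, FP=68+34+52+21=175, FN=60+67+53+60=240 → 382/797 = 0.47930
  4: TP=221, FP=64+45+41+60=210, FN=28+15+33+21=97 → 442/749 = 0.59012
Highest is class '1' with F1 score = 0.7066.

0.7066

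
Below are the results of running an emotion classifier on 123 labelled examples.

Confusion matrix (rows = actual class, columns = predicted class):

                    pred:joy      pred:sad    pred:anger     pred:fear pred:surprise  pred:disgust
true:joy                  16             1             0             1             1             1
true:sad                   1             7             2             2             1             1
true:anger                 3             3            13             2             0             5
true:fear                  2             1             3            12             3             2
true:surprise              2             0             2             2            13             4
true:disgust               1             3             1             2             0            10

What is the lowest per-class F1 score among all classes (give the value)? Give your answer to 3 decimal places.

Per-class F1 score (2·TP/(2·TP+FP+FN)):
  joy: TP=16, FP=1+3+2+2+1=9, FN=1+0+1+1+1=4 → 32/45 = 0.7111
  sad: TP=7, FP=1+3+1+0+3=8, FN=1+2+2+1+1=7 → 14/29 = 0.4828
  anger: TP=13, FP=0+2+3+2+1=8, FN=3+3+2+0+5=13 → 26/47 = 0.5532
  fear: TP=12, FP=1+2+2+2+2=9, FN=2+1+3+3+2=11 → 24/44 = 0.5455
  surprise: TP=13, FP=1+1+0+3+0=5, FN=2+0+2+2+4=10 → 26/41 = 0.6341
  disgust: TP=10, FP=1+1+5+2+4=13, FN=1+3+1+2+0=7 → 20/40 = 0.5000
Lowest is class 'sad' with F1 score = 0.483.

0.483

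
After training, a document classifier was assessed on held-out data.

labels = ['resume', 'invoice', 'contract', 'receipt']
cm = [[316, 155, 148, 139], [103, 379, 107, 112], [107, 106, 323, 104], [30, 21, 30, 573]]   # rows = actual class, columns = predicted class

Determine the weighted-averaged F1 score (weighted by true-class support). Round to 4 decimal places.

0.5666

Per-class F1 score (2·TP/(2·TP+FP+FN)):
  resume: TP=316, FP=103+107+30=240, FN=155+148+139=442 → 632/1314 = 0.48097
  invoice: TP=379, FP=155+106+21=282, FN=103+107+112=322 → 758/1362 = 0.55653
  contract: TP=323, FP=148+107+30=285, FN=107+106+104=317 → 646/1248 = 0.51763
  receipt: TP=573, FP=139+112+104=355, FN=30+21+30=81 → 1146/1582 = 0.72440
Weighted-F1 score = Σ (supportᵢ/N)·F1 scoreᵢ with N=2753: (758/2753)·0.48097 + (701/2753)·0.55653 + (640/2753)·0.51763 + (654/2753)·0.72440 = 0.5666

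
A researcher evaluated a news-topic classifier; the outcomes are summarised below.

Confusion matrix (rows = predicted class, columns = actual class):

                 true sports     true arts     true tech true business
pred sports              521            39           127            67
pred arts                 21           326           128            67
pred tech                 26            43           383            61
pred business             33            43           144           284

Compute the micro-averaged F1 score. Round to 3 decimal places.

0.655

Micro-averaging pools counts across classes: ΣTP=1514, ΣFP=799, ΣFN=799.
Micro-F1 score = 2·TP/(2·TP+FP+FN) on pooled counts = 0.655 (equals overall accuracy in single-label multiclass).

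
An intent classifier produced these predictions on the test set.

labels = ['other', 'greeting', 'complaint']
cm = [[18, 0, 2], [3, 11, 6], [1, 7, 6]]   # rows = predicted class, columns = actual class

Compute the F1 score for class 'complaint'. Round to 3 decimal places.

F1 score = 2·TP/(2·TP+FP+FN).
complaint: TP=6, FP=1+7=8, FN=2+6=8 → 12/28 = 0.4286

0.429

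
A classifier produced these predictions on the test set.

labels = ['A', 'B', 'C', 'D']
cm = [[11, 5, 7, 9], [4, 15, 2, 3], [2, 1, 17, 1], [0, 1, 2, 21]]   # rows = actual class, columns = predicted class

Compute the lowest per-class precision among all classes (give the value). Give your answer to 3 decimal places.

0.607

Per-class precision (TP/(TP+FP)):
  A: TP=11, FP=4+2+0=6 → 11/17 = 0.6471
  B: TP=15, FP=5+1+1=7 → 15/22 = 0.6818
  C: TP=17, FP=7+2+2=11 → 17/28 = 0.6071
  D: TP=21, FP=9+3+1=13 → 21/34 = 0.6176
Lowest is class 'C' with precision = 0.607.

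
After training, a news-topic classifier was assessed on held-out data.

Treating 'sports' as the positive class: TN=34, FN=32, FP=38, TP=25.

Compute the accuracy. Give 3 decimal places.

Accuracy = (TP+TN)/N = (25+34)/129 = 0.457

0.457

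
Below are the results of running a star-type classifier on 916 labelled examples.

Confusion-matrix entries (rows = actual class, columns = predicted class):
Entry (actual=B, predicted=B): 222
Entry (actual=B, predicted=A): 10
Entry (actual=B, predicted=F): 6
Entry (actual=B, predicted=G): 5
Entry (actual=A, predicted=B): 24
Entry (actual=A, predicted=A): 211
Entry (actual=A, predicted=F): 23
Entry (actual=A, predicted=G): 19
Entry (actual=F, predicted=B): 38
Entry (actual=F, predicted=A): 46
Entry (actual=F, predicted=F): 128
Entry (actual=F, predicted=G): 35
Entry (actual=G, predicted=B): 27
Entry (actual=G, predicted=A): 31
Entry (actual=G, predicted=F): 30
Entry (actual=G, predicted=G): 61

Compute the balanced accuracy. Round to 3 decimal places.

Balanced accuracy = mean of per-class recall.
  B: recall = 222/243 = 0.9136
  A: recall = 211/277 = 0.7617
  F: recall = 128/247 = 0.5182
  G: recall = 61/149 = 0.4094
Mean = (0.9136 + 0.7617 + 0.5182 + 0.4094) / 4 = 0.651

0.651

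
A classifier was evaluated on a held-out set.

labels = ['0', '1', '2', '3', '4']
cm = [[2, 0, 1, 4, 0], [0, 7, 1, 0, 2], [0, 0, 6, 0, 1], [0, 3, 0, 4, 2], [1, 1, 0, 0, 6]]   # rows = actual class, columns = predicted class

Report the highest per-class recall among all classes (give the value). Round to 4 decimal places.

Per-class recall (TP/(TP+FN)):
  0: TP=2, FN=0+1+4+0=5 → 2/7 = 0.28571
  1: TP=7, FN=0+1+0+2=3 → 7/10 = 0.70000
  2: TP=6, FN=0+0+0+1=1 → 6/7 = 0.85714
  3: TP=4, FN=0+3+0+2=5 → 4/9 = 0.44444
  4: TP=6, FN=1+1+0+0=2 → 6/8 = 0.75000
Highest is class '2' with recall = 0.8571.

0.8571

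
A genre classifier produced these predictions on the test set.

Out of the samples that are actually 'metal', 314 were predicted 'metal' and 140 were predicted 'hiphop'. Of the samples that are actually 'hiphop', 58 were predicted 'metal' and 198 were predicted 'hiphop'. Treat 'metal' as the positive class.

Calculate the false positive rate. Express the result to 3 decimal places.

0.227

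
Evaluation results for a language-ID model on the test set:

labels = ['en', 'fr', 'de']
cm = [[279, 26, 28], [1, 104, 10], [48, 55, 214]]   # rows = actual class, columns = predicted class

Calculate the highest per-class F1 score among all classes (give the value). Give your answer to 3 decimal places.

Per-class F1 score (2·TP/(2·TP+FP+FN)):
  en: TP=279, FP=1+48=49, FN=26+28=54 → 558/661 = 0.8442
  fr: TP=104, FP=26+55=81, FN=1+10=11 → 208/300 = 0.6933
  de: TP=214, FP=28+10=38, FN=48+55=103 → 428/569 = 0.7522
Highest is class 'en' with F1 score = 0.844.

0.844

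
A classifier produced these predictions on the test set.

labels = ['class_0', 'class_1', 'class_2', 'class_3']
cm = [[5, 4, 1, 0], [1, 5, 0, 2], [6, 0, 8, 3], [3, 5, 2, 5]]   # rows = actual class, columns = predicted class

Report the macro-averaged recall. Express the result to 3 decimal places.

0.482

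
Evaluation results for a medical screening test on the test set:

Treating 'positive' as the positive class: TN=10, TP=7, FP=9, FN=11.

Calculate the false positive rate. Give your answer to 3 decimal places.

0.474

FPR = FP/(FP+TN) = 9/(9+10) = 0.474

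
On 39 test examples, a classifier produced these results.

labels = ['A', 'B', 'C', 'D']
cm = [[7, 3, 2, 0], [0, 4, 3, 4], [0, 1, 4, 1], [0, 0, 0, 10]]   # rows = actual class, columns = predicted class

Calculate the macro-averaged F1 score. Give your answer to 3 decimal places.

Per-class F1 score (2·TP/(2·TP+FP+FN)):
  A: TP=7, FP=0+0+0=0, FN=3+2+0=5 → 14/19 = 0.7368
  B: TP=4, FP=3+1+0=4, FN=0+3+4=7 → 8/19 = 0.4211
  C: TP=4, FP=2+3+0=5, FN=0+1+1=2 → 8/15 = 0.5333
  D: TP=10, FP=0+4+1=5, FN=0+0+0=0 → 20/25 = 0.8000
Macro-F1 score = mean = (0.7368 + 0.4211 + 0.5333 + 0.8000) / 4 = 0.623

0.623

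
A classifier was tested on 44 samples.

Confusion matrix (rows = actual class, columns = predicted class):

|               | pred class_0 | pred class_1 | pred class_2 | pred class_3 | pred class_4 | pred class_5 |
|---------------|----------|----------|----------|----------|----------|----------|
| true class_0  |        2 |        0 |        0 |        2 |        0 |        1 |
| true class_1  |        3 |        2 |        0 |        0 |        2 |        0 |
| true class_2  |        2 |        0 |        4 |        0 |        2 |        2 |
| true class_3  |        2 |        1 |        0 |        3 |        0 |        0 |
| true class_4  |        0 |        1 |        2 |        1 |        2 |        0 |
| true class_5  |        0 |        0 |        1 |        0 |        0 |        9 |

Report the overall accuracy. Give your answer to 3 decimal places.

0.500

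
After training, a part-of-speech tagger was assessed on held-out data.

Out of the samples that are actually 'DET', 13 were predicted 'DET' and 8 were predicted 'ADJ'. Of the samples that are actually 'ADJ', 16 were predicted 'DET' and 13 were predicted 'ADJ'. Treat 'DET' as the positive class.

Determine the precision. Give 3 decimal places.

0.448

Precision = TP/(TP+FP) = 13/(13+16) = 13/29 = 0.448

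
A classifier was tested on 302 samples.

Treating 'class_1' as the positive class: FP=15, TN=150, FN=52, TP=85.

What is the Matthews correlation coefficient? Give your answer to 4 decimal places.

0.5602

MCC = (TP·TN − FP·FN) / √((TP+FP)(TP+FN)(TN+FP)(TN+FN))
Numerator = 85·150 − 15·52 = 11970
Denominator = √(100·137·165·202) = √456621000 = 21368.6921
MCC = 11970 / 21368.6921 = 0.5602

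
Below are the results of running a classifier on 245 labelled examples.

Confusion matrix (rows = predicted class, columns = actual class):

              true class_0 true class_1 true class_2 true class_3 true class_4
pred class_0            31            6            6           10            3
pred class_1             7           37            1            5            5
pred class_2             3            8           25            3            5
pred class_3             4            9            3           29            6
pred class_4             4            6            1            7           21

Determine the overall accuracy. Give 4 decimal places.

0.5837

Accuracy = trace / total = (31+37+25+29+21=143) / 245 = 143/245 = 0.5837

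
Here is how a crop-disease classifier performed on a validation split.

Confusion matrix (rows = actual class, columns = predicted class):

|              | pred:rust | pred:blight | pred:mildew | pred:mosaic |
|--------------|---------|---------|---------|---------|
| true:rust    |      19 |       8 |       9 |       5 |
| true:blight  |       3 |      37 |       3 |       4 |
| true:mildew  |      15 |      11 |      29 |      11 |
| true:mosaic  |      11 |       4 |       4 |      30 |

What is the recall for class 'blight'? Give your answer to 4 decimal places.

Take TP from the diagonal, FP from the rest of the 'blight' prediction marginal, FN from the rest of the 'blight' actual marginal.
recall = TP/(TP+FN).
blight: TP=37, FN=3+3+4=10 → 37/47 = 0.78723

0.7872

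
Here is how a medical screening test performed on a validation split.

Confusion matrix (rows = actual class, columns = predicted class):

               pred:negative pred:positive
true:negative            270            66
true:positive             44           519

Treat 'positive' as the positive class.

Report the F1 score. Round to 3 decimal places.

Precision = TP/(TP+FP) = 519/585 = 0.8872
Recall = TP/(TP+FN) = 519/563 = 0.9218
F1 = 2·TP/(2·TP+FP+FN) = 1038/1148 = 0.904

0.904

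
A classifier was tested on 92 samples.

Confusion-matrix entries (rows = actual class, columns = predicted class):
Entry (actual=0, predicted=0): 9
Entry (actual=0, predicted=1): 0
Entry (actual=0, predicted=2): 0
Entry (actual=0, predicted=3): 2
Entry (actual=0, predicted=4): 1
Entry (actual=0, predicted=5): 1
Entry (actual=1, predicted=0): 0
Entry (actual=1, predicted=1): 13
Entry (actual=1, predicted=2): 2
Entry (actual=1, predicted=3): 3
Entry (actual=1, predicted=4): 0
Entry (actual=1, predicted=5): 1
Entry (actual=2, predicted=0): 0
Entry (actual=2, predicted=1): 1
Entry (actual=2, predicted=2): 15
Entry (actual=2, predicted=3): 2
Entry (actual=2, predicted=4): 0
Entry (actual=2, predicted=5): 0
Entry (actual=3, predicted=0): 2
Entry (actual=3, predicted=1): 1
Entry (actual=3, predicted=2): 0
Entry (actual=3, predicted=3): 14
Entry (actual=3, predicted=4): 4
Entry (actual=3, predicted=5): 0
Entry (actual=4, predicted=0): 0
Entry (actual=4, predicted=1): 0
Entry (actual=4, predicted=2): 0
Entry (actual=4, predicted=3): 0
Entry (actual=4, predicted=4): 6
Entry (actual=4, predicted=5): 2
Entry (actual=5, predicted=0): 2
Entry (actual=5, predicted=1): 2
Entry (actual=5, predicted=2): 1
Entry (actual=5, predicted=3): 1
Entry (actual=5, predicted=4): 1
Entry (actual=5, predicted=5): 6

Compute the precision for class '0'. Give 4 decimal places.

0.6923

precision = TP/(TP+FP).
0: TP=9, FP=0+0+2+0+2=4 → 9/13 = 0.69231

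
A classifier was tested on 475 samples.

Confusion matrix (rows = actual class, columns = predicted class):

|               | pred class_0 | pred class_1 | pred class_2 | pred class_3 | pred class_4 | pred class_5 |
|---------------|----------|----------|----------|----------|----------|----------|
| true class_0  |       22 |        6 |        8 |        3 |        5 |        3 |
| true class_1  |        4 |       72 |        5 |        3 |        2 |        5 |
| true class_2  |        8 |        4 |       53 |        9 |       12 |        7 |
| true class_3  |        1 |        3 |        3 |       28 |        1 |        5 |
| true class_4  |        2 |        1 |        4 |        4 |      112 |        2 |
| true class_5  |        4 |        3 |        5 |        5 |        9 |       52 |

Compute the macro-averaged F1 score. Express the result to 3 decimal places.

Per-class F1 score (2·TP/(2·TP+FP+FN)):
  class_0: TP=22, FP=4+8+1+2+4=19, FN=6+8+3+5+3=25 → 44/88 = 0.5000
  class_1: TP=72, FP=6+4+3+1+3=17, FN=4+5+3+2+5=19 → 144/180 = 0.8000
  class_2: TP=53, FP=8+5+3+4+5=25, FN=8+4+9+12+7=40 → 106/171 = 0.6199
  class_3: TP=28, FP=3+3+9+4+5=24, FN=1+3+3+1+5=13 → 56/93 = 0.6022
  class_4: TP=112, FP=5+2+12+1+9=29, FN=2+1+4+4+2=13 → 224/266 = 0.8421
  class_5: TP=52, FP=3+5+7+5+2=22, FN=4+3+5+5+9=26 → 104/152 = 0.6842
Macro-F1 score = mean = (0.5000 + 0.8000 + 0.6199 + 0.6022 + 0.8421 + 0.6842) / 6 = 0.675

0.675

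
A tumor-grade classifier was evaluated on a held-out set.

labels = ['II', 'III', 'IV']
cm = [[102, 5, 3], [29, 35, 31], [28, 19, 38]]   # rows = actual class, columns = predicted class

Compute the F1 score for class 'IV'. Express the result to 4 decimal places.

Treat 'IV' as positive and all other classes as negative.
F1 score = 2·TP/(2·TP+FP+FN).
IV: TP=38, FP=3+31=34, FN=28+19=47 → 76/157 = 0.48408

0.4841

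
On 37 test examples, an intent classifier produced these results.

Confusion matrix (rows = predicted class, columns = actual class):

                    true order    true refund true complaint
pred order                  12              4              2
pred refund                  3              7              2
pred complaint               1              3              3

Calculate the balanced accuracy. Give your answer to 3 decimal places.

Balanced accuracy = mean of per-class recall.
  order: recall = 12/16 = 0.7500
  refund: recall = 7/14 = 0.5000
  complaint: recall = 3/7 = 0.4286
Mean = (0.7500 + 0.5000 + 0.4286) / 3 = 0.560

0.560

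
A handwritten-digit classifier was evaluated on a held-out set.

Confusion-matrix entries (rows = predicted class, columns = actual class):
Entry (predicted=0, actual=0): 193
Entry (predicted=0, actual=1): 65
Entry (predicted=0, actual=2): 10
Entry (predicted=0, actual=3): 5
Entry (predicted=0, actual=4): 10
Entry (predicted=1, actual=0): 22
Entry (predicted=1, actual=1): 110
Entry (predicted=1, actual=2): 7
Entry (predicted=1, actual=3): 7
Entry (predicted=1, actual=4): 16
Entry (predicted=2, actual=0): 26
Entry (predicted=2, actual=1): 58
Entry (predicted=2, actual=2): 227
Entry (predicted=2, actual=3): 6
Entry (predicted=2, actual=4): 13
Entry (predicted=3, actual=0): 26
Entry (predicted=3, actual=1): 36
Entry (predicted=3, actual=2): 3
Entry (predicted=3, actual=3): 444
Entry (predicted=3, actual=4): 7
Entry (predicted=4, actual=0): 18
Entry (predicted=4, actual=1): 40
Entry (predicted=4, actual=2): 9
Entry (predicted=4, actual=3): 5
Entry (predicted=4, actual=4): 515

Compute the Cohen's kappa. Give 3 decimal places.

Observed agreement pₒ = trace/N = 1489/1878 = 0.7929
Expected agreement pₑ = Σ (rowᵢ·colᵢ)/N² = (285·283 + 309·162 + 256·330 + 467·516 + 561·587)/1878² = 0.2227
κ = (pₒ − pₑ)/(1 − pₑ) = (0.7929 − 0.2227)/(1 − 0.2227) = 0.734

0.734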